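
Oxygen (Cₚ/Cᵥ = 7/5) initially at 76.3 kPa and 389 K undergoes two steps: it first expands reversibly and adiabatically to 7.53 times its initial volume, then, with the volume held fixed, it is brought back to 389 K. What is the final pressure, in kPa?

Adiabatic step (PV^γ = const): P₂ = 76.3×(1/7.53)^(7/5) = 4.519 kPa; T₂ = 389×(1/7.53)^(2/5) = 173.5 K.
Isochoric: P₃ = P₂(T₃/T₂) = 4.519 × (389/173.5) = 10.13 kPa.

P₃ ≈ 10.1 kPa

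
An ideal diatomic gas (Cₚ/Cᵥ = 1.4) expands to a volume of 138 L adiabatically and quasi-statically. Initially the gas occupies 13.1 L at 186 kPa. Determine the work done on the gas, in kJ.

W ≈ -3.72 kJ

P₂ = P₁(V₁/V₂)^γ = 186×(13.1/138)^(1.4) = 6.884 kPa.
For a reversible adiabat, W_by_gas = (P₁V₁ − P₂V₂)/(γ−1).
W_by = (186000×0.0131 − 6884×0.138) / (0.4) = 3716 J.
W_on_gas = −W_by = -3716 J.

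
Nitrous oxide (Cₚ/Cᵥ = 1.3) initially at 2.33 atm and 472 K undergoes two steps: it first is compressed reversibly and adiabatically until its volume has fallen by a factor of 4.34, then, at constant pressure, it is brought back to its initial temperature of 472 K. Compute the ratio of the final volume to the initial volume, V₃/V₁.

Adiabatic step: V₂/V₁ = 0.2304; T₂ = T₁·4.34^(0.3) = 733.1 K.
Isobaric step: V₃/V₂ = T₃/T₂ = 472/733.1.
V₃/V₁ = (V₂/V₁)(V₃/V₂) = 0.2304 × (472/733.1) = 0.1483.

V₃/V₁ ≈ 0.148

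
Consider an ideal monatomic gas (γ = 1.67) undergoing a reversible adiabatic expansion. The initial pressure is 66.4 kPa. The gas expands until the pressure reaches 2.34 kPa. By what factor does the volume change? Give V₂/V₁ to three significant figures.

V₂/V₁ ≈ 7.41

From PV^γ = const, V₂/V₁ = (P₁/P₂)^(1/γ).
V₂/V₁ = (66.4/2.34)^(0.599) = 7.414.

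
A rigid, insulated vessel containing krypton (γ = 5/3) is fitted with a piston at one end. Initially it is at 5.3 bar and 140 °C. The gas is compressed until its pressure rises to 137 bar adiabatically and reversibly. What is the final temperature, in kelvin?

T₂ ≈ 1520 K

Along an adiabat T P^((1−γ)/γ) is constant, so T₂ = T₁ (P₂/P₁)^((γ−1)/γ).
T₁ = 140 °C = 413.1 K.
T₂ = 413.1 × (137/5.3)^(2/5) = 1517 K.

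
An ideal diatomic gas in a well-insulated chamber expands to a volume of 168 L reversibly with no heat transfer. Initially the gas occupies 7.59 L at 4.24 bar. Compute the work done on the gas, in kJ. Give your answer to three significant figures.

W ≈ -5.71 kJ

γ = 7/5 for a diatomic ideal gas.
P₂ = P₁(V₁/V₂)^γ = 4.24×(7.59/168)^(7/5) = 0.0555 bar.
For a reversible adiabat, W_by_gas = (P₁V₁ − P₂V₂)/(γ−1).
W_by = (424000×0.00759 − 5550×0.168) / (2/5) = 5715 J.
W_on_gas = −W_by = -5715 J.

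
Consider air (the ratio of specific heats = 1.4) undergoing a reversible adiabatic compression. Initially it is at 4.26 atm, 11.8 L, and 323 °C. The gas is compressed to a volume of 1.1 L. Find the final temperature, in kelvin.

T₂ ≈ 1540 K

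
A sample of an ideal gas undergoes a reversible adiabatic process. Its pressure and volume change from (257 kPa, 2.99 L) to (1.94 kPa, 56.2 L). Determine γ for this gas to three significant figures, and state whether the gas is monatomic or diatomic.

γ ≈ 1.67; monatomic

PV^γ = const ⇒ γ = ln(P₂/P₁) / ln(V₁/V₂).
γ = ln(1.94/257) / ln(2.99/56.2) = 1.666.
γ ≈ 1.67 is close to 5/3, so the gas is monatomic.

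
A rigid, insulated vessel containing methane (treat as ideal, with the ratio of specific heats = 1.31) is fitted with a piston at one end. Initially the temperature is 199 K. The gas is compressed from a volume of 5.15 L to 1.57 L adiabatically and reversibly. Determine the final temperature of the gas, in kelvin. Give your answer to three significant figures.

T₂ ≈ 288 K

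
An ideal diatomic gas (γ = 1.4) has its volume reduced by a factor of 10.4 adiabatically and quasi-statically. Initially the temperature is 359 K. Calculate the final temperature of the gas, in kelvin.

T₂ ≈ 916 K

For a reversible adiabat TV^(γ−1) is constant, so T₂ = T₁ (V₁/V₂)^(γ−1).
T₂ = 359 × 10.4^(0.4) = 916 K.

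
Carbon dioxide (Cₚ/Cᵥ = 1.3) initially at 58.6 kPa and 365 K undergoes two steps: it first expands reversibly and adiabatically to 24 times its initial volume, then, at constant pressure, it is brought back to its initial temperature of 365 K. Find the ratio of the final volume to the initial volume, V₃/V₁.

Adiabatic step: V₂/V₁ = 24; T₂ = T₁·(1/24)^(0.3) = 140.7 K.
Isobaric step: V₃/V₂ = T₃/T₂ = 365/140.7.
V₃/V₁ = (V₂/V₁)(V₃/V₂) = 24 × (365/140.7) = 62.27.

V₃/V₁ ≈ 62.3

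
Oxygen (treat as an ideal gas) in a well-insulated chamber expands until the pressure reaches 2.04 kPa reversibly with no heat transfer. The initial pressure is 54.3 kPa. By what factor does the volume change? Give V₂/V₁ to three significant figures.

V₂/V₁ ≈ 10.4

From PV^γ = const, V₂/V₁ = (P₁/P₂)^(1/γ).
For a diatomic ideal gas γ = 7/5.
V₂/V₁ = (54.3/2.04)^(5/7) = 10.42.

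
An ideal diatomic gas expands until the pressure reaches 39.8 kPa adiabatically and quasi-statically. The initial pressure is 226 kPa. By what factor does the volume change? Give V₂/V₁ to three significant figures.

V₂/V₁ ≈ 3.46

From PV^γ = const, V₂/V₁ = (P₁/P₂)^(1/γ).
For a diatomic ideal gas γ = 7/5.
V₂/V₁ = (226/39.8)^(5/7) = 3.457.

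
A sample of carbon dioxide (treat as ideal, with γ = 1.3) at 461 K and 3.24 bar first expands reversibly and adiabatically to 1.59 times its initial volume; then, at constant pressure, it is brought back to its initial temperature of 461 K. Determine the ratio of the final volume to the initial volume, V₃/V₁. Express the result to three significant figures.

V₃/V₁ ≈ 1.83

Adiabatic step: V₂/V₁ = 1.59; T₂ = T₁·(1/1.59)^(0.3) = 401.1 K.
Isobaric step: V₃/V₂ = T₃/T₂ = 461/401.1.
V₃/V₁ = (V₂/V₁)(V₃/V₂) = 1.59 × (461/401.1) = 1.827.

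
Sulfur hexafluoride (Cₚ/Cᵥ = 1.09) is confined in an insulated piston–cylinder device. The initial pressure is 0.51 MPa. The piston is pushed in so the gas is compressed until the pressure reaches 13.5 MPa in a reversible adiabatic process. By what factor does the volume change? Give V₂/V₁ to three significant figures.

V₂/V₁ ≈ 0.0495

From PV^γ = const, V₂/V₁ = (P₁/P₂)^(1/γ).
V₂/V₁ = (0.51/13.5)^(0.917) = 0.04951.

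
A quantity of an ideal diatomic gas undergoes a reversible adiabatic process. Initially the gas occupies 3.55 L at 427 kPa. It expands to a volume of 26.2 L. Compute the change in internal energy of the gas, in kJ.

ΔU ≈ -2.09 kJ

γ = 7/5 for a diatomic ideal gas.
P₂ = P₁(V₁/V₂)^γ = 427×(3.55/26.2)^(7/5) = 26.01 kPa.
For a reversible adiabat, W_by_gas = (P₁V₁ − P₂V₂)/(γ−1).
W_by = (427000×0.00355 − 26010×0.0262) / (2/5) = 2086 J.
Q = 0 ⇒ ΔU = −W_by = -2086 J.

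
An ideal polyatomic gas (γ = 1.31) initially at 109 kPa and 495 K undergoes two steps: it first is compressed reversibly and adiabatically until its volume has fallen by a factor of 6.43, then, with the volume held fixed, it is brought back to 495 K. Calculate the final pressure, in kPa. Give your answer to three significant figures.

P₃ ≈ 701 kPa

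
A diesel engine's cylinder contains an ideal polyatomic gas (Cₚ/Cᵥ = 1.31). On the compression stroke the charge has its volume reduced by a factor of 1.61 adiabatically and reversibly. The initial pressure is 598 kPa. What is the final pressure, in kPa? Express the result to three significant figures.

P₂ ≈ 1120 kPa

Adiabatic: P₁V₁^γ = P₂V₂^γ ⇒ P₂ = P₁ (V₁/V₂)^γ.
P₂ = 598 × 1.61^(1.31) = 1116 kPa.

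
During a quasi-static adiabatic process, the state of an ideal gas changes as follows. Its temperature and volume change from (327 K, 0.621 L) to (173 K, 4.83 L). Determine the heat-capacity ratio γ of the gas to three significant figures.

γ ≈ 1.31

TV^(γ−1) = const ⇒ γ − 1 = ln(T₂/T₁) / ln(V₁/V₂).
γ = 1 + ln(173/327) / ln(0.621/4.83) = 1.31.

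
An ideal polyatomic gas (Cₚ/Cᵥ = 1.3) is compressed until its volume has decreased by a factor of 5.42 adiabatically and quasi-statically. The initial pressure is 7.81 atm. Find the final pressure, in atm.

Adiabatic: P₁V₁^γ = P₂V₂^γ ⇒ P₂ = P₁ (V₁/V₂)^γ.
P₂ = 7.81 × 5.42^(1.3) = 70.28 atm.

P₂ ≈ 70.3 atm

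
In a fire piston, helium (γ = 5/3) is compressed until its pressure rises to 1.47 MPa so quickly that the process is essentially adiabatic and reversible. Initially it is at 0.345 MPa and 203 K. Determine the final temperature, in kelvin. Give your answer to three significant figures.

T₂ ≈ 362 K

Adiabatic: T₂/T₁ = (P₂/P₁)^((γ−1)/γ).
T₂ = 203 × (1.47/0.345)^(2/5) = 362.5 K.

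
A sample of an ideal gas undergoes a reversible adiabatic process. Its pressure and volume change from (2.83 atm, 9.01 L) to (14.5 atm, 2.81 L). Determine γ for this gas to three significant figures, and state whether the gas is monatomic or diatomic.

γ ≈ 1.40; diatomic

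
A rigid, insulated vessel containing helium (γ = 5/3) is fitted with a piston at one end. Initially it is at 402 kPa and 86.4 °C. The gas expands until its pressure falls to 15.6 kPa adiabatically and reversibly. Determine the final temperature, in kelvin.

Adiabatic: T₂/T₁ = (P₂/P₁)^((γ−1)/γ).
T₁ = 86.4 °C = 359.5 K.
T₂ = 359.5 × (15.6/402)^(2/5) = 98.02 K.

T₂ ≈ 98.0 K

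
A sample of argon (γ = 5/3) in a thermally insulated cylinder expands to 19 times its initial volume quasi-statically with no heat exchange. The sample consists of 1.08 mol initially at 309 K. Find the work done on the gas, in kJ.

W ≈ -3.58 kJ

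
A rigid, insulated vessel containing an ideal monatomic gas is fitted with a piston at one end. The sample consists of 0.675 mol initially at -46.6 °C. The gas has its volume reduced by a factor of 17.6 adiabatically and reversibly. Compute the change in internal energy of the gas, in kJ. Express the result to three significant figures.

ΔU ≈ 11.0 kJ

For a reversible adiabat TV^(γ−1) is constant, so T₂ = T₁ (V₁/V₂)^(γ−1).
γ = 5/3 for a monatomic ideal gas, so γ−1 = 2/3.
T₁ = -46.6 °C = 226.5 K.
T₂ = 226.5 × 17.6^(2/3) = 1533 K.
Q = 0, so ΔU = W_on_gas = nCᵥΔT with Cᵥ = R/(γ−1) = 12.47 J/(mol·K).
ΔU = 0.675 × 12.47 × (1533 − 226.5) = 11000 J.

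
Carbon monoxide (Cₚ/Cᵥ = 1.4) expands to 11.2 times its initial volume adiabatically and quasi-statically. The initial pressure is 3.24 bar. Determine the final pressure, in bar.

P₂ ≈ 0.110 bar

Since PV^γ is constant along a reversible adiabat, P₂ = P₁ (V₁/V₂)^γ.
P₂ = 3.24 × (1/11.2)^(1.4) = 0.1101 bar.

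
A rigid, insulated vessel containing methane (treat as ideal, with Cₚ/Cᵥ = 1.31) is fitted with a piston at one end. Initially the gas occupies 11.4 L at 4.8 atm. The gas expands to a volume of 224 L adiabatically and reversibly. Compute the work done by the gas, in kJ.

P₂ = P₁(V₁/V₂)^γ = 4.8×(11.4/224)^(1.31) = 0.09704 atm.
For a reversible adiabat, W_by_gas = (P₁V₁ − P₂V₂)/(γ−1).
W_by = (486400×0.0114 − 9833×0.224) / (0.31) = 10780 J.

W ≈ 10.8 kJ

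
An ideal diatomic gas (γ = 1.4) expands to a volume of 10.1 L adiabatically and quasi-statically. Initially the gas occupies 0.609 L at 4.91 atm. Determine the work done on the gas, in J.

W ≈ -511 J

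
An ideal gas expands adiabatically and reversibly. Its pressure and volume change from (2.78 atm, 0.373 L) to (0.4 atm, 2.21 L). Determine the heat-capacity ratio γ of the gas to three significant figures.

PV^γ = const ⇒ γ = ln(P₂/P₁) / ln(V₁/V₂).
γ = ln(0.4/2.78) / ln(0.373/2.21) = 1.09.

γ ≈ 1.09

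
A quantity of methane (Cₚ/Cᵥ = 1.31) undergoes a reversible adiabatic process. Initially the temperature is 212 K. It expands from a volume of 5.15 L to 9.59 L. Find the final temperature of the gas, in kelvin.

Adiabatic: T₁V₁^(γ−1) = T₂V₂^(γ−1) ⇒ T₂ = T₁ (V₁/V₂)^(γ−1).
T₂ = 212 × (5.15/9.59)^(0.31) = 174.8 K.

T₂ ≈ 175 K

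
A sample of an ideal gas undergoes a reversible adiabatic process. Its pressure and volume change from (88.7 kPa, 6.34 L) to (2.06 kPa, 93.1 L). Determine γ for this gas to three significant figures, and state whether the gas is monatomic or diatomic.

PV^γ = const ⇒ γ = ln(P₂/P₁) / ln(V₁/V₂).
γ = ln(2.06/88.7) / ln(6.34/93.1) = 1.4.
γ ≈ 1.40 is close to 7/5, so the gas is diatomic.

γ ≈ 1.40; diatomic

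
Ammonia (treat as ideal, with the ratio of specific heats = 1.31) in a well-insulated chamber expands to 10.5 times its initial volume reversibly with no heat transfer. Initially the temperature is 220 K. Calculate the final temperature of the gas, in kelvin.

T₂ ≈ 106 K

Adiabatic: T₁V₁^(γ−1) = T₂V₂^(γ−1) ⇒ T₂ = T₁ (V₁/V₂)^(γ−1).
T₂ = 220 × (1/10.5)^(0.31) = 106.1 K.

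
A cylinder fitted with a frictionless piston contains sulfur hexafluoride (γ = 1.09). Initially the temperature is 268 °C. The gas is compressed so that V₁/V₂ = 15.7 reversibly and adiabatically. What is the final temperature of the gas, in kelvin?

For a reversible adiabat TV^(γ−1) is constant, so T₂ = T₁ (V₁/V₂)^(γ−1).
T₁ = 268 °C = 541.1 K.
T₂ = 541.1 × 15.7^(0.09) = 693.3 K.

T₂ ≈ 693 K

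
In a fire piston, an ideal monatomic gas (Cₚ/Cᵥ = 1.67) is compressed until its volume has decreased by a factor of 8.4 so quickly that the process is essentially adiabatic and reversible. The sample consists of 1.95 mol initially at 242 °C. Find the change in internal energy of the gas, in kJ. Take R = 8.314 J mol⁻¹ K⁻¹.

ΔU ≈ 39.4 kJ

Adiabatic: T₁V₁^(γ−1) = T₂V₂^(γ−1) ⇒ T₂ = T₁ (V₁/V₂)^(γ−1).
T₁ = 242 °C = 515.1 K.
T₂ = 515.1 × 8.4^(0.67) = 2144 K.
Q = 0, so ΔU = W_on_gas = nCᵥΔT with Cᵥ = R/(γ−1) = 12.41 J/(mol·K).
ΔU = 1.95 × 12.41 × (2144 − 515.1) = 39410 J.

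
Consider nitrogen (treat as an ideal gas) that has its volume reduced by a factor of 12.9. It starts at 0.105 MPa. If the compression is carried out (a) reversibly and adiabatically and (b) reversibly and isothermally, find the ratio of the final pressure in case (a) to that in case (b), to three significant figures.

For a diatomic ideal gas γ = 7/5.
Isothermal: P_b = P₁(V₁/V₂) = 0.105×12.9.
Adiabatic: P_a = P₁(V₁/V₂)^γ = 0.105×12.9^(7/5).
P_a/P_b = (V₁/V₂)^(γ−1) = 12.9^(2/5) = 2.781.

P_adiabatic / P_isothermal ≈ 2.78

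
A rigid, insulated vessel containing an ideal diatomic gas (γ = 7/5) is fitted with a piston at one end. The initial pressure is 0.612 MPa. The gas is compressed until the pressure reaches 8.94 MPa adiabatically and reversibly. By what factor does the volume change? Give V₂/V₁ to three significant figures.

V₂/V₁ ≈ 0.147

From PV^γ = const, V₂/V₁ = (P₁/P₂)^(1/γ).
V₂/V₁ = (0.612/8.94)^(5/7) = 0.1473.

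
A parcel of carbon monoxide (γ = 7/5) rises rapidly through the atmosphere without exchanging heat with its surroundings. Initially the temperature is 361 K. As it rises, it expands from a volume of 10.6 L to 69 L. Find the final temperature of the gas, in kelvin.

For a reversible adiabat TV^(γ−1) is constant, so T₂ = T₁ (V₁/V₂)^(γ−1).
T₂ = 361 × (10.6/69)^(2/5) = 170.6 K.

T₂ ≈ 171 K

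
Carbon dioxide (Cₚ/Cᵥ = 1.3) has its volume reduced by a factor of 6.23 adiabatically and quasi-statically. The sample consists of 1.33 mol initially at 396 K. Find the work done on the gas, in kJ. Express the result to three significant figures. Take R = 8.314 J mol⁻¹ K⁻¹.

W ≈ 10.7 kJ

Adiabatic: T₁V₁^(γ−1) = T₂V₂^(γ−1) ⇒ T₂ = T₁ (V₁/V₂)^(γ−1).
T₂ = 396 × 6.23^(0.3) = 685.6 K.
Q = 0, so ΔU = W_on_gas = nCᵥΔT with Cᵥ = R/(γ−1) = 27.71 J/(mol·K).
ΔU = 1.33 × 27.71 × (685.6 − 396) = 10670 J.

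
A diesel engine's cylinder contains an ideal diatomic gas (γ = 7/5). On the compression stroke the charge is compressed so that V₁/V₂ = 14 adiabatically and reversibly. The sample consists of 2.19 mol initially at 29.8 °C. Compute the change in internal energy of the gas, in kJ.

ΔU ≈ 25.8 kJ

Adiabatic: T₁V₁^(γ−1) = T₂V₂^(γ−1) ⇒ T₂ = T₁ (V₁/V₂)^(γ−1).
T₁ = 29.8 °C = 302.9 K.
T₂ = 302.9 × 14^(2/5) = 870.6 K.
Q = 0, so ΔU = W_on_gas = nCᵥΔT with Cᵥ = R/(γ−1) = 20.79 J/(mol·K).
ΔU = 2.19 × 20.79 × (870.6 − 302.9) = 25840 J.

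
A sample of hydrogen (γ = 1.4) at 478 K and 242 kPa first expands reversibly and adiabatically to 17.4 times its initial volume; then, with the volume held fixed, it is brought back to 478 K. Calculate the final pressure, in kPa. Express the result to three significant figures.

P₃ ≈ 13.9 kPa

Adiabatic step (PV^γ = const): P₂ = 242×(1/17.4)^(1.4) = 4.437 kPa; T₂ = 478×(1/17.4)^(0.4) = 152.5 K.
Isochoric: P₃ = P₂(T₃/T₂) = 4.437 × (478/152.5) = 13.91 kPa.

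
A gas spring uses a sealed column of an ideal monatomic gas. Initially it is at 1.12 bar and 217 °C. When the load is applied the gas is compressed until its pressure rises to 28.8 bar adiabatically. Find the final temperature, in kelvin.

Adiabatic: T₂/T₁ = (P₂/P₁)^((γ−1)/γ).
For a monatomic ideal gas γ = 5/3, so (γ−1)/γ = 2/5.
T₁ = 217 °C = 490.1 K.
T₂ = 490.1 × (28.8/1.12)^(2/5) = 1796 K.

T₂ ≈ 1800 K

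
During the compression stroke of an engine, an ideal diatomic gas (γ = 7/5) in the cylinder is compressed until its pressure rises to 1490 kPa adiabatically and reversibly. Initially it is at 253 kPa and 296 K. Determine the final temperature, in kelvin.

Along an adiabat T P^((1−γ)/γ) is constant, so T₂ = T₁ (P₂/P₁)^((γ−1)/γ).
T₂ = 296 × (1490/253)^(2/7) = 491.3 K.

T₂ ≈ 491 K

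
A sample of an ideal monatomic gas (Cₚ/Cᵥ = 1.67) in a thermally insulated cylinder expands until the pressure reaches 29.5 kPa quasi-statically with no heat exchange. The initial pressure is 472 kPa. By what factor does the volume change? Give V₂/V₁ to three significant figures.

V₂/V₁ ≈ 5.26

From PV^γ = const, V₂/V₁ = (P₁/P₂)^(1/γ).
V₂/V₁ = (472/29.5)^(0.599) = 5.261.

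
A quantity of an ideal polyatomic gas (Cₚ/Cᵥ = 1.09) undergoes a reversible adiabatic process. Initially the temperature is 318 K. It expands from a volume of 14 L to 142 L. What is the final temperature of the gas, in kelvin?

Adiabatic: T₁V₁^(γ−1) = T₂V₂^(γ−1) ⇒ T₂ = T₁ (V₁/V₂)^(γ−1).
T₂ = 318 × (14/142)^(0.09) = 258.2 K.

T₂ ≈ 258 K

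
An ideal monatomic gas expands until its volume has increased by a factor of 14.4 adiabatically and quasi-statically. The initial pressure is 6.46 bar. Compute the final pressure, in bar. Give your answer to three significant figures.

P₂ ≈ 0.0758 bar

Since PV^γ is constant along a reversible adiabat, P₂ = P₁ (V₁/V₂)^γ.
For a monatomic ideal gas γ = 5/3.
P₂ = 6.46 × (1/14.4)^(5/3) = 0.07579 bar.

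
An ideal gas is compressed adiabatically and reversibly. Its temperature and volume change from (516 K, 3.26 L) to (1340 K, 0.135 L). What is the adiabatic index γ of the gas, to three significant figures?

TV^(γ−1) = const ⇒ γ − 1 = ln(T₂/T₁) / ln(V₁/V₂).
γ = 1 + ln(1340/516) / ln(3.26/0.135) = 1.3.

γ ≈ 1.30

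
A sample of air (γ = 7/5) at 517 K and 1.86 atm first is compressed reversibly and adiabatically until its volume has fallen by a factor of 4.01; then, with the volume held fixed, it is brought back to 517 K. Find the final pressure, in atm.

P₃ ≈ 7.46 atm

Adiabatic step (PV^γ = const): P₂ = 1.86×4.01^(7/5) = 13 atm; T₂ = 517×4.01^(2/5) = 901 K.
Isochoric: P₃ = P₂(T₃/T₂) = 13 × (517/901) = 7.459 atm.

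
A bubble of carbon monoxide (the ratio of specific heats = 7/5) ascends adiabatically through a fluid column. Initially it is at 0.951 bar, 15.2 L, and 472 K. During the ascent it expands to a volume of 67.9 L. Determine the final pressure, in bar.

Adiabatic: P₁V₁^γ = P₂V₂^γ ⇒ P₂ = P₁ (V₁/V₂)^γ.
P₂ = 0.951 × (15.2/67.9)^(7/5) = 0.117 bar.

P₂ ≈ 0.117 bar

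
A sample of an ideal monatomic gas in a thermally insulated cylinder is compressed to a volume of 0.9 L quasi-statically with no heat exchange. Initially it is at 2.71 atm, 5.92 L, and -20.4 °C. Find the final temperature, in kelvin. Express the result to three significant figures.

Adiabatic: T₁V₁^(γ−1) = T₂V₂^(γ−1) ⇒ T₂ = T₁ (V₁/V₂)^(γ−1).
γ = 5/3 for a monatomic ideal gas.
T₁ = -20.4 °C = 252.7 K.
T₂ = 252.7 × (5.92/0.9)^(2/3) = 887.3 K.

T₂ ≈ 887 K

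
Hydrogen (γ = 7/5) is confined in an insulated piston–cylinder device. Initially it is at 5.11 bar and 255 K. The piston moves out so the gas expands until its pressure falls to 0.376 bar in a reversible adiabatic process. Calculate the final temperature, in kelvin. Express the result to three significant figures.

T₂ ≈ 121 K

Adiabatic: T₂/T₁ = (P₂/P₁)^((γ−1)/γ).
T₂ = 255 × (0.376/5.11)^(2/7) = 121 K.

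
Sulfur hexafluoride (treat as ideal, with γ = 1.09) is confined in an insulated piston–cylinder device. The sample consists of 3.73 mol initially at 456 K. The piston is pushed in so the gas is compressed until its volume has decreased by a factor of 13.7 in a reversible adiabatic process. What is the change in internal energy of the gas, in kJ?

Adiabatic: T₁V₁^(γ−1) = T₂V₂^(γ−1) ⇒ T₂ = T₁ (V₁/V₂)^(γ−1).
T₂ = 456 × 13.7^(0.09) = 577.1 K.
Q = 0, so ΔU = W_on_gas = nCᵥΔT with Cᵥ = R/(γ−1) = 92.38 J/(mol·K).
ΔU = 3.73 × 92.38 × (577.1 − 456) = 41740 J.

ΔU ≈ 41.7 kJ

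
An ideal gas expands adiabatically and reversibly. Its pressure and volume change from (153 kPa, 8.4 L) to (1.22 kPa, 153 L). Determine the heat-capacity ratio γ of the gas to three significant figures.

γ ≈ 1.66

PV^γ = const ⇒ γ = ln(P₂/P₁) / ln(V₁/V₂).
γ = ln(1.22/153) / ln(8.4/153) = 1.665.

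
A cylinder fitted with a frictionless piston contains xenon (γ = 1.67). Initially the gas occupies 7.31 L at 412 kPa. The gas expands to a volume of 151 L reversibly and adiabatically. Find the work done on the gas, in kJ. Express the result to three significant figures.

W ≈ -3.90 kJ

P₂ = P₁(V₁/V₂)^γ = 412×(7.31/151)^(1.67) = 2.623 kPa.
For a reversible adiabat, W_by_gas = (P₁V₁ − P₂V₂)/(γ−1).
W_by = (412000×0.00731 − 2623×0.151) / (0.67) = 3904 J.
W_on_gas = −W_by = -3904 J.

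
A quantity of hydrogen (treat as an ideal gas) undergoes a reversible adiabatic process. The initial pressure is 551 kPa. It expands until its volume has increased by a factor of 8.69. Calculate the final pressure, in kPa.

P₂ ≈ 26.7 kPa

Since PV^γ is constant along a reversible adiabat, P₂ = P₁ (V₁/V₂)^γ.
For a diatomic ideal gas γ = 7/5.
P₂ = 551 × (1/8.69)^(7/5) = 26.7 kPa.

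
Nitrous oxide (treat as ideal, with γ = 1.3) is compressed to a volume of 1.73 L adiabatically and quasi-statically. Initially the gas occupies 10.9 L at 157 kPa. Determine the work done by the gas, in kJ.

W ≈ -4.20 kJ

P₂ = P₁(V₁/V₂)^γ = 157×(10.9/1.73)^(1.3) = 1718 kPa.
For a reversible adiabat, W_by_gas = (P₁V₁ − P₂V₂)/(γ−1).
W_by = (157000×0.0109 − 1.718×10^6×0.00173) / (0.3) = -4204 J.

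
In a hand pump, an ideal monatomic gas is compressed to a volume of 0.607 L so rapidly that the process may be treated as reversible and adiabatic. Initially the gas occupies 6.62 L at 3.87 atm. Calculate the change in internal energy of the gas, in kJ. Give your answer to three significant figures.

γ = 5/3 for a monatomic ideal gas.
P₂ = P₁(V₁/V₂)^γ = 3.87×(6.62/0.607)^(5/3) = 207.6 atm.
For a reversible adiabat, W_by_gas = (P₁V₁ − P₂V₂)/(γ−1).
W_by = (392100×0.00662 − 2.103×10^7×0.000607) / (2/3) = -15260 J.
Q = 0 ⇒ ΔU = −W_by = 15260 J.

ΔU ≈ 15.3 kJ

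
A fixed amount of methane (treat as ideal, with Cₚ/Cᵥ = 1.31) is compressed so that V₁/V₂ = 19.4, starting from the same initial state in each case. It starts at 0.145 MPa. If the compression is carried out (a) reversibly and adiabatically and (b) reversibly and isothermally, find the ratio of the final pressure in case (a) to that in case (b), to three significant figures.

P_adiabatic / P_isothermal ≈ 2.51

Isothermal: P_b = P₁(V₁/V₂) = 0.145×19.4.
Adiabatic: P_a = P₁(V₁/V₂)^γ = 0.145×19.4^(1.31).
P_a/P_b = (V₁/V₂)^(γ−1) = 19.4^(0.31) = 2.507.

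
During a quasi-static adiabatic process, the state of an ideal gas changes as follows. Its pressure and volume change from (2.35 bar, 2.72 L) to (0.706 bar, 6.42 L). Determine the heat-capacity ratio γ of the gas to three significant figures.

γ ≈ 1.40

PV^γ = const ⇒ γ = ln(P₂/P₁) / ln(V₁/V₂).
γ = ln(0.706/2.35) / ln(2.72/6.42) = 1.4.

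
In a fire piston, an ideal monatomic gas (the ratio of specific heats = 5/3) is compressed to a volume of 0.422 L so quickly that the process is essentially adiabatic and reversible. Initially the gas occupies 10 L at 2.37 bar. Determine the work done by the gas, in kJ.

P₂ = P₁(V₁/V₂)^γ = 2.37×(10/0.422)^(5/3) = 463.3 bar.
For a reversible adiabat, W_by_gas = (P₁V₁ − P₂V₂)/(γ−1).
W_by = (237000×0.01 − 4.633×10^7×0.000422) / (2/3) = -25770 J.

W ≈ -25.8 kJ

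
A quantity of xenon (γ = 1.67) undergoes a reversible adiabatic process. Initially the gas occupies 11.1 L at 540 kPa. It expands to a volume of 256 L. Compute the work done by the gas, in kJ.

P₂ = P₁(V₁/V₂)^γ = 540×(11.1/256)^(1.67) = 2.86 kPa.
For a reversible adiabat, W_by_gas = (P₁V₁ − P₂V₂)/(γ−1).
W_by = (540000×0.0111 − 2860×0.256) / (0.67) = 7854 J.

W ≈ 7.85 kJ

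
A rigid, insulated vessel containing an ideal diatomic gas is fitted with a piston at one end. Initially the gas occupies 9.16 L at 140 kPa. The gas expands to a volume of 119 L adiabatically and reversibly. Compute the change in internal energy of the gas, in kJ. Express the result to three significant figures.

γ = 7/5 for a diatomic ideal gas.
P₂ = P₁(V₁/V₂)^γ = 140×(9.16/119)^(7/5) = 3.864 kPa.
For a reversible adiabat, W_by_gas = (P₁V₁ − P₂V₂)/(γ−1).
W_by = (140000×0.00916 − 3864×0.119) / (2/5) = 2057 J.
Q = 0 ⇒ ΔU = −W_by = -2057 J.

ΔU ≈ -2.06 kJ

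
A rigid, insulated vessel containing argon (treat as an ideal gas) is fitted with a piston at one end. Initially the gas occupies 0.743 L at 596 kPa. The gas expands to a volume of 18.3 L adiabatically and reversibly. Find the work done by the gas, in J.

γ = 5/3 for a monatomic ideal gas.
P₂ = P₁(V₁/V₂)^γ = 596×(0.743/18.3)^(5/3) = 2.859 kPa.
For a reversible adiabat, W_by_gas = (P₁V₁ − P₂V₂)/(γ−1).
W_by = (596000×0.000743 − 2859×0.0183) / (2/3) = 585.8 J.

W ≈ 586 J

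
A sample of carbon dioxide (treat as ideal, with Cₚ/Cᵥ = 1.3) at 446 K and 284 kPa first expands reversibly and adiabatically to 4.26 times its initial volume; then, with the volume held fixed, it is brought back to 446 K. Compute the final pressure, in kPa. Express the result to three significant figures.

Adiabatic step (PV^γ = const): P₂ = 284×(1/4.26)^(1.3) = 43.16 kPa; T₂ = 446×(1/4.26)^(0.3) = 288.7 K.
Isochoric: P₃ = P₂(T₃/T₂) = 43.16 × (446/288.7) = 66.67 kPa.

P₃ ≈ 66.7 kPa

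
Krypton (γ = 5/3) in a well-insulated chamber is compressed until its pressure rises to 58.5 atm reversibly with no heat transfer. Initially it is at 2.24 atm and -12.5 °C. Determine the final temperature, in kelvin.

T₂ ≈ 961 K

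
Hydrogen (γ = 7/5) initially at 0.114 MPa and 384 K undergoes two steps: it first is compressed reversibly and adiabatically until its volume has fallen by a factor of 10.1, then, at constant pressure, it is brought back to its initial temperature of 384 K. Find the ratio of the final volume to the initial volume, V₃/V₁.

Adiabatic step: V₂/V₁ = 0.09901; T₂ = T₁·10.1^(2/5) = 968.4 K.
Isobaric step: V₃/V₂ = T₃/T₂ = 384/968.4.
V₃/V₁ = (V₂/V₁)(V₃/V₂) = 0.09901 × (384/968.4) = 0.03926.

V₃/V₁ ≈ 0.0393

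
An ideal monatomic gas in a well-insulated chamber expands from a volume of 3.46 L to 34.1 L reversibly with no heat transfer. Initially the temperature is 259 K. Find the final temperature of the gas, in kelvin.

For a reversible adiabat TV^(γ−1) is constant, so T₂ = T₁ (V₁/V₂)^(γ−1).
For a monatomic ideal gas γ = 5/3, so γ−1 = 2/3.
T₂ = 259 × (3.46/34.1)^(2/3) = 56.34 K.

T₂ ≈ 56.3 K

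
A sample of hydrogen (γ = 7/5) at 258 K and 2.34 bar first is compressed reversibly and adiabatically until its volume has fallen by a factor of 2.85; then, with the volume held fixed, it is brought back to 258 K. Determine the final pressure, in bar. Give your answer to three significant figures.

P₃ ≈ 6.67 bar

Adiabatic step (PV^γ = const): P₂ = 2.34×2.85^(7/5) = 10.14 bar; T₂ = 258×2.85^(2/5) = 392.2 K.
Isochoric: P₃ = P₂(T₃/T₂) = 10.14 × (258/392.2) = 6.669 bar.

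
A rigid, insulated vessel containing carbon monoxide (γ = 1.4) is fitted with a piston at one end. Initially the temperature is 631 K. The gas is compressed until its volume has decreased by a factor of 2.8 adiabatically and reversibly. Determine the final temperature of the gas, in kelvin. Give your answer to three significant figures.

T₂ ≈ 953 K

For a reversible adiabat TV^(γ−1) is constant, so T₂ = T₁ (V₁/V₂)^(γ−1).
T₂ = 631 × 2.8^(0.4) = 952.6 K.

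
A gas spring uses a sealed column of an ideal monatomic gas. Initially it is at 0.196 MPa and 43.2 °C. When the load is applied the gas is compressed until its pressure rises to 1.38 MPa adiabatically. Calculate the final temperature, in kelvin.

T₂ ≈ 691 K

Along an adiabat T P^((1−γ)/γ) is constant, so T₂ = T₁ (P₂/P₁)^((γ−1)/γ).
For a monatomic ideal gas γ = 5/3, so (γ−1)/γ = 2/5.
T₁ = 43.2 °C = 316.3 K.
T₂ = 316.3 × (1.38/0.196)^(2/5) = 690.6 K.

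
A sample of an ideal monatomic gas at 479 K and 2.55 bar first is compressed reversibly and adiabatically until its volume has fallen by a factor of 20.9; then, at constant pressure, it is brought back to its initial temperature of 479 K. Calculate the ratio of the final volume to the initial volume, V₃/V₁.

V₃/V₁ ≈ 0.00631

For a monatomic ideal gas γ = 5/3.
Adiabatic step: V₂/V₁ = 0.04785; T₂ = T₁·20.9^(2/3) = 3634 K.
Isobaric step: V₃/V₂ = T₃/T₂ = 479/3634.
V₃/V₁ = (V₂/V₁)(V₃/V₂) = 0.04785 × (479/3634) = 0.006306.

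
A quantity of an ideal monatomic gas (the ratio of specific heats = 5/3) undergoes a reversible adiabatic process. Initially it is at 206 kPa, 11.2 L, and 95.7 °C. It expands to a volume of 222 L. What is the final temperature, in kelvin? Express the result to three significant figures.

T₂ ≈ 50.4 K

For a reversible adiabat TV^(γ−1) is constant, so T₂ = T₁ (V₁/V₂)^(γ−1).
T₁ = 95.7 °C = 368.8 K.
T₂ = 368.8 × (11.2/222)^(2/3) = 50.36 K.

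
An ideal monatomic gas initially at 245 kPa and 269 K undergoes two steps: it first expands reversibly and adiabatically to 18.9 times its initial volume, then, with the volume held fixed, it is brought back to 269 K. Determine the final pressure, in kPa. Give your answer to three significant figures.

For a monatomic ideal gas γ = 5/3.
Adiabatic step (PV^γ = const): P₂ = 245×(1/18.9)^(5/3) = 1.827 kPa; T₂ = 269×(1/18.9)^(2/3) = 37.91 K.
Isochoric: P₃ = P₂(T₃/T₂) = 1.827 × (269/37.91) = 12.96 kPa.

P₃ ≈ 13.0 kPa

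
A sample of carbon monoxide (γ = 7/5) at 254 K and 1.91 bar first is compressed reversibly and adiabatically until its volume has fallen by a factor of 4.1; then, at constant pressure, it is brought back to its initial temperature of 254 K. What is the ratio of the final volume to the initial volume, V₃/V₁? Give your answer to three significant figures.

Adiabatic step: V₂/V₁ = 0.2439; T₂ = T₁·4.1^(2/5) = 446.6 K.
Isobaric step: V₃/V₂ = T₃/T₂ = 254/446.6.
V₃/V₁ = (V₂/V₁)(V₃/V₂) = 0.2439 × (254/446.6) = 0.1387.

V₃/V₁ ≈ 0.139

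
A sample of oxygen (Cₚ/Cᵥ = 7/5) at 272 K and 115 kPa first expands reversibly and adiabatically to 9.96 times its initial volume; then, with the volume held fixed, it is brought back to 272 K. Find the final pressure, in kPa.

Adiabatic step (PV^γ = const): P₂ = 115×(1/9.96)^(7/5) = 4.604 kPa; T₂ = 272×(1/9.96)^(2/5) = 108.5 K.
Isochoric: P₃ = P₂(T₃/T₂) = 4.604 × (272/108.5) = 11.55 kPa.

P₃ ≈ 11.5 kPa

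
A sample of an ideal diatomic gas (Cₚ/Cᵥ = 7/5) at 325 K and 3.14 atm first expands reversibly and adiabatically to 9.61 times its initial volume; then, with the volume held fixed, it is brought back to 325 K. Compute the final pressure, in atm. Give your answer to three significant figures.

P₃ ≈ 0.327 atm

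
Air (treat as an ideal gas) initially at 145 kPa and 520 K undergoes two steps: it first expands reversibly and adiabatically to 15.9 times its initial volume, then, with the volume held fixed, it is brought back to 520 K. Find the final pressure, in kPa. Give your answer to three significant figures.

For a diatomic ideal gas γ = 7/5.
Adiabatic step (PV^γ = const): P₂ = 145×(1/15.9)^(7/5) = 3.016 kPa; T₂ = 520×(1/15.9)^(2/5) = 172 K.
Isochoric: P₃ = P₂(T₃/T₂) = 3.016 × (520/172) = 9.119 kPa.

P₃ ≈ 9.12 kPa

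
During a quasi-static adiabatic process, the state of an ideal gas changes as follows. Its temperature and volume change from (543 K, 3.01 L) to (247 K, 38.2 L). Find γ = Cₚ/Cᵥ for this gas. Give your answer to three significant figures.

TV^(γ−1) = const ⇒ γ − 1 = ln(T₂/T₁) / ln(V₁/V₂).
γ = 1 + ln(247/543) / ln(3.01/38.2) = 1.31.

γ ≈ 1.31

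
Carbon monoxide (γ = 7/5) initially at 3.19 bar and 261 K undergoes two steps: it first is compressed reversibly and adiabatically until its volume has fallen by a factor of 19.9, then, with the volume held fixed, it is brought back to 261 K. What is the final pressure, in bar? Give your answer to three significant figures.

Adiabatic step (PV^γ = const): P₂ = 3.19×19.9^(7/5) = 210 bar; T₂ = 261×19.9^(2/5) = 863.3 K.
Isochoric: P₃ = P₂(T₃/T₂) = 210 × (261/863.3) = 63.48 bar.

P₃ ≈ 63.5 bar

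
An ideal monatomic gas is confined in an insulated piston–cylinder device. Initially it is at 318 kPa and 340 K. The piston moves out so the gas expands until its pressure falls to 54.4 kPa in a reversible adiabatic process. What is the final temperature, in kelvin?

T₂ ≈ 168 K

Along an adiabat T P^((1−γ)/γ) is constant, so T₂ = T₁ (P₂/P₁)^((γ−1)/γ).
For a monatomic ideal gas γ = 5/3, so (γ−1)/γ = 2/5.
T₂ = 340 × (54.4/318)^(2/5) = 167.8 K.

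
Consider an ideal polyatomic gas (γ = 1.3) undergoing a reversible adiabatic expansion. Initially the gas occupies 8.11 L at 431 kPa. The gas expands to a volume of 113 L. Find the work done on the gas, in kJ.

P₂ = P₁(V₁/V₂)^γ = 431×(8.11/113)^(1.3) = 14.03 kPa.
For a reversible adiabat, W_by_gas = (P₁V₁ − P₂V₂)/(γ−1).
W_by = (431000×0.00811 − 14030×0.113) / (0.3) = 6365 J.
W_on_gas = −W_by = -6365 J.

W ≈ -6.36 kJ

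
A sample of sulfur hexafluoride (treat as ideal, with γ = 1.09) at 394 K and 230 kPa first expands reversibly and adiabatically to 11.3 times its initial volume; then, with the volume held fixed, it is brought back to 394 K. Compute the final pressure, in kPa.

P₃ ≈ 20.4 kPa

Adiabatic step (PV^γ = const): P₂ = 230×(1/11.3)^(1.09) = 16.36 kPa; T₂ = 394×(1/11.3)^(0.09) = 316.8 K.
Isochoric: P₃ = P₂(T₃/T₂) = 16.36 × (394/316.8) = 20.35 kPa.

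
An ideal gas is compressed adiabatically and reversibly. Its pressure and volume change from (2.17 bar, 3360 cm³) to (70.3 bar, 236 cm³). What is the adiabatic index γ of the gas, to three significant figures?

γ ≈ 1.31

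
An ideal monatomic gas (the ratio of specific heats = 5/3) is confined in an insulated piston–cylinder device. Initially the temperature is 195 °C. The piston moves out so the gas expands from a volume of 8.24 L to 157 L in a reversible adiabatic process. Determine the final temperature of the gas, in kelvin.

For a reversible adiabat TV^(γ−1) is constant, so T₂ = T₁ (V₁/V₂)^(γ−1).
T₁ = 195 °C = 468.1 K.
T₂ = 468.1 × (8.24/157)^(2/3) = 65.63 K.

T₂ ≈ 65.6 K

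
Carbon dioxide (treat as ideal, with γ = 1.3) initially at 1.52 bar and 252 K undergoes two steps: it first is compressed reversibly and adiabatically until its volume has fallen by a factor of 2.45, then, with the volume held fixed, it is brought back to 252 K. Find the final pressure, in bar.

P₃ ≈ 3.72 bar

Adiabatic step (PV^γ = const): P₂ = 1.52×2.45^(1.3) = 4.873 bar; T₂ = 252×2.45^(0.3) = 329.7 K.
Isochoric: P₃ = P₂(T₃/T₂) = 4.873 × (252/329.7) = 3.724 bar.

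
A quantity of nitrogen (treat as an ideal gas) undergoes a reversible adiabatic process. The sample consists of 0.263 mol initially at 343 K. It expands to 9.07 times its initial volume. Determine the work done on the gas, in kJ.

W ≈ -1.10 kJ

For a reversible adiabat TV^(γ−1) is constant, so T₂ = T₁ (V₁/V₂)^(γ−1).
γ = 7/5 for a diatomic ideal gas, so γ−1 = 2/5.
T₂ = 343 × (1/9.07)^(2/5) = 142 K.
Q = 0, so ΔU = W_on_gas = nCᵥΔT with Cᵥ = R/(γ−1) = 20.79 J/(mol·K).
ΔU = 0.263 × 20.79 × (142 − 343) = -1099 J.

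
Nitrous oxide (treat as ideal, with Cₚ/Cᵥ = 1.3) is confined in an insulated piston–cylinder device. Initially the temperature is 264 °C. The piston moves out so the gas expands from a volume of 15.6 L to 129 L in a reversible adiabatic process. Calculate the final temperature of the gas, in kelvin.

T₂ ≈ 285 K

Adiabatic: T₁V₁^(γ−1) = T₂V₂^(γ−1) ⇒ T₂ = T₁ (V₁/V₂)^(γ−1).
T₁ = 264 °C = 537.1 K.
T₂ = 537.1 × (15.6/129)^(0.3) = 285 K.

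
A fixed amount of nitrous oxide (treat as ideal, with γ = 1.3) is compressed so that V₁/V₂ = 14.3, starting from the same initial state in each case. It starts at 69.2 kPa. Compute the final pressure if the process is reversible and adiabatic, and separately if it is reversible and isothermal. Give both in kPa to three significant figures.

adiabatic: 2200 kPa; isothermal: 990 kPa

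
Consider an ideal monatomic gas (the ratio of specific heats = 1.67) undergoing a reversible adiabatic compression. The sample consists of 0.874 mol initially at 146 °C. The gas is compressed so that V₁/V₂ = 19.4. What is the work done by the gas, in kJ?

Adiabatic: T₁V₁^(γ−1) = T₂V₂^(γ−1) ⇒ T₂ = T₁ (V₁/V₂)^(γ−1).
T₁ = 146 °C = 419.1 K.
T₂ = 419.1 × 19.4^(0.67) = 3056 K.
Q = 0, so ΔU = W_on_gas = nCᵥΔT with Cᵥ = R/(γ−1) = 12.41 J/(mol·K).
ΔU = 0.874 × 12.41 × (3056 − 419.1) = 28600 J.
Work done by the gas = −ΔU = -28600 J.

W ≈ -28.6 kJ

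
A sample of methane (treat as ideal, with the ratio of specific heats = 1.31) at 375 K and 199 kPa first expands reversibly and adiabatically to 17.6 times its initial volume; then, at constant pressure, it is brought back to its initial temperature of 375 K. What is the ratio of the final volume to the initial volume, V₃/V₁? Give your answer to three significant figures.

V₃/V₁ ≈ 42.8

Adiabatic step: V₂/V₁ = 17.6; T₂ = T₁·(1/17.6)^(0.31) = 154.1 K.
Isobaric step: V₃/V₂ = T₃/T₂ = 375/154.1.
V₃/V₁ = (V₂/V₁)(V₃/V₂) = 17.6 × (375/154.1) = 42.82.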